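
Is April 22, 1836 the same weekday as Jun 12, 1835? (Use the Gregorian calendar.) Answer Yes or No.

From Jun 12, 1835 to Apr 22, 1836 is 315 days.
315 mod 7 = 0, so they are the same weekday.
(Jun 12, 1835 is a Friday; Apr 22, 1836 is a Friday.)

Yes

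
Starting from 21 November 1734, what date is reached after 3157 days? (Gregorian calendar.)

+365 (one year) → Nov 21, 1735 (2792 left).
+366 (one year; includes Feb 29, 1736) → Nov 21, 1736 (2426 left).
+365 (one year) → Nov 21, 1737 (2061 left).
+365 (one year) → Nov 21, 1738 (1696 left).
+365 (one year) → Nov 21, 1739 (1331 left).
+366 (one year; includes Feb 29, 1740) → Nov 21, 1740 (965 left).
+365 (one year) → Nov 21, 1741 (600 left).
+365 (one year) → Nov 21, 1742 (235 left).
Nov has 30 days: +10 → Dec 1, 1742 (225 left).
Dec has 31 days: +31 → Jan 1, 1743 (194 left).
Jan has 31 days: +31 → Feb 1, 1743 (163 left).
Feb has 28 days: +28 → Mar 1, 1743 (135 left).
Mar has 31 days: +31 → Apr 1, 1743 (104 left).
Apr has 30 days: +30 → May 1, 1743 (74 left).
May has 31 days: +31 → Jun 1, 1743 (43 left).
Jun has 30 days: +30 → Jul 1, 1743 (13 left).
+13 → Jul 14, 1743.

July 14, 1743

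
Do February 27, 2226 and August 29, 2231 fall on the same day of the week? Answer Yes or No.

Yes

From Feb 27, 2226 to Aug 29, 2231 is 2009 days.
2009 mod 7 = 0, so they are the same weekday.
(Feb 27, 2226 is a Monday; Aug 29, 2231 is a Monday.)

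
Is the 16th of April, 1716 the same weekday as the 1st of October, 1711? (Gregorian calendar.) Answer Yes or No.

Yes

From Oct 1, 1711 to Apr 16, 1716 is 1659 days.
1659 mod 7 = 0, so they are the same weekday.
(Oct 1, 1711 is a Thursday; Apr 16, 1716 is a Thursday.)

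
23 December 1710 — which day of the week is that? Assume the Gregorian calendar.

Tuesday

Doomsday rule: the anchor day for the 1700s is Sunday. For year 10: 10÷12 = 0 r 10, and 10÷4 = 2, so 0+10+2 = 12.
Sunday + 12 ≡ Friday — that's 1710's doomsday.
In December the doomsday date is Dec 12.
Dec 23 is 11 days after Dec 12; 11 mod 7 = 4, so Friday + 4 = Tuesday.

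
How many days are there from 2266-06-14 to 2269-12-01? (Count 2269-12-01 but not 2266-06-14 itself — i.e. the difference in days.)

1266

Jun 14, 2266 → Jun 14, 2267: 365 days.
Jun 14, 2267 → Jun 14, 2268: 366 days (Feb 29, 2268 is in that span).
Jun 14, 2268 → Jun 14, 2269: 365 days.
Jun 14, 2269 → Jul 14, 2269: 30 days (June has 30).
Jul 14, 2269 → Aug 14, 2269: 31 days (July has 31).
Aug 14, 2269 → Sep 14, 2269: 31 days (August has 31).
Sep 14, 2269 → Oct 14, 2269: 30 days (September has 30).
Oct 14, 2269 → Nov 14, 2269: 31 days (October has 31).
Nov 14, 2269 → Dec 1, 2269: 17 days.
Total: 1266 days.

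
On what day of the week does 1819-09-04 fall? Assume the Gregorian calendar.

Saturday

Doomsday rule: the anchor day for the 1800s is Friday. For year 19: 19÷12 = 1 r 7, and 7÷4 = 1, so 1+7+1 = 9.
Friday + 9 ≡ Sunday — that's 1819's doomsday.
In September the doomsday date is Sep 5.
Sep 4 is 1 day before Sep 5; 1 mod 7 = 1, so Sunday − 1 = Saturday.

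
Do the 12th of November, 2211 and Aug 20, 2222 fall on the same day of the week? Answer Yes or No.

Yes

From Nov 12, 2211 to Aug 20, 2222 is 3934 days.
3934 mod 7 = 0, so they are the same weekday.
(Nov 12, 2211 is a Tuesday; Aug 20, 2222 is a Tuesday.)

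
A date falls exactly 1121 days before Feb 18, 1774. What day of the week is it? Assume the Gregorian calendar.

Feb 18, 1774 is a Friday.
1121 mod 7 = 1, so 1121 days before a Friday is Friday − 1 = Thursday.

Thursday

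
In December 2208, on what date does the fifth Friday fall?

December 30, 2208

December 1, 2208 is a Thursday.
The first Friday is therefore December 2 (1 days later).
The fifth Friday is 2 + 4×7 = December 30.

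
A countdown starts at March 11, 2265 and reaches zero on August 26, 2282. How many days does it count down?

Mar 11, 2265 → Mar 11, 2266: 365 days.
Mar 11, 2266 → Mar 11, 2267: 365 days.
Mar 11, 2267 → Mar 11, 2268: 366 days (Feb 29, 2268 is in that span).
Mar 11, 2268 → Mar 11, 2269: 365 days.
Mar 11, 2269 → Mar 11, 2270: 365 days.
Mar 11, 2270 → Mar 11, 2271: 365 days.
Mar 11, 2271 → Mar 11, 2272: 366 days (Feb 29, 2272 is in that span).
Mar 11, 2272 → Mar 11, 2273: 365 days.
Mar 11, 2273 → Mar 11, 2274: 365 days.
Mar 11, 2274 → Mar 11, 2275: 365 days.
Mar 11, 2275 → Mar 11, 2276: 366 days (Feb 29, 2276 is in that span).
Mar 11, 2276 → Mar 11, 2277: 365 days.
Mar 11, 2277 → Mar 11, 2278: 365 days.
Mar 11, 2278 → Mar 11, 2279: 365 days.
Mar 11, 2279 → Mar 11, 2280: 366 days (Feb 29, 2280 is in that span).
Mar 11, 2280 → Mar 11, 2281: 365 days.
Mar 11, 2281 → Mar 11, 2282: 365 days.
Mar 11, 2282 → Apr 11, 2282: 31 days (March has 31).
Apr 11, 2282 → May 11, 2282: 30 days (April has 30).
May 11, 2282 → Jun 11, 2282: 31 days (May has 31).
Jun 11, 2282 → Jul 11, 2282: 30 days (June has 30).
Jul 11, 2282 → Aug 11, 2282: 31 days (July has 31).
Aug 11, 2282 → Aug 26, 2282: 15 days.
Total: 6377 days.

6377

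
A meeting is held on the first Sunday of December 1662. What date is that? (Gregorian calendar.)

December 3, 1662

December 1, 1662 is a Friday.
The first Sunday is therefore December 3 (2 days later).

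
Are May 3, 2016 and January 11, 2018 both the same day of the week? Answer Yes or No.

From May 3, 2016 to Jan 11, 2018 is 618 days.
618 mod 7 = 2, so they are different weekdays.
(May 3, 2016 is a Tuesday; Jan 11, 2018 is a Thursday.)

No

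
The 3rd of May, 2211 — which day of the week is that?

Friday

January 1, 2211 is a Tuesday.
Jan 1, 2211 → Feb 1, 2211: 31 days (January has 31).
Feb 1, 2211 → Mar 1, 2211: 28 days (February has 28).
Mar 1, 2211 → Apr 1, 2211: 31 days (March has 31).
Apr 1, 2211 → May 1, 2211: 30 days (April has 30).
May 1, 2211 → May 3, 2211: 2 days.
Total: 122 days.
122 mod 7 = 3, so Tuesday + 3 = Friday.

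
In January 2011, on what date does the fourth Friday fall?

January 1, 2011 is a Saturday.
The first Friday is therefore January 7 (6 days later).
The fourth Friday is 7 + 3×7 = January 28.

January 28, 2011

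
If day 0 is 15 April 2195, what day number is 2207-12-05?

Apr 15, 2195 → Apr 15, 2196: 366 days (Feb 29, 2196 is in that span).
Apr 15, 2196 → Apr 15, 2197: 365 days.
Apr 15, 2197 → Apr 15, 2198: 365 days.
Apr 15, 2198 → Apr 15, 2199: 365 days.
Apr 15, 2199 → Apr 15, 2200: 365 days.
Apr 15, 2200 → Apr 15, 2201: 365 days.
Apr 15, 2201 → Apr 15, 2202: 365 days.
Apr 15, 2202 → Apr 15, 2203: 365 days.
Apr 15, 2203 → Apr 15, 2204: 366 days (Feb 29, 2204 is in that span).
Apr 15, 2204 → Apr 15, 2205: 365 days.
Apr 15, 2205 → Apr 15, 2206: 365 days.
Apr 15, 2206 → Apr 15, 2207: 365 days.
Apr 15, 2207 → May 15, 2207: 30 days (April has 30).
May 15, 2207 → Jun 15, 2207: 31 days (May has 31).
Jun 15, 2207 → Jul 15, 2207: 30 days (June has 30).
Jul 15, 2207 → Aug 15, 2207: 31 days (July has 31).
Aug 15, 2207 → Sep 15, 2207: 31 days (August has 31).
Sep 15, 2207 → Oct 15, 2207: 30 days (September has 30).
Oct 15, 2207 → Nov 15, 2207: 31 days (October has 31).
Nov 15, 2207 → Dec 5, 2207: 20 days.
Total: 4616 days.

4616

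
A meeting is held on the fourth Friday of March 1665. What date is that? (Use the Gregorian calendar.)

March 27, 1665

March 1, 1665 is a Sunday.
The first Friday is therefore March 6 (5 days later).
The fourth Friday is 6 + 3×7 = March 27.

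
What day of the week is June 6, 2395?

Tuesday

Doomsday rule: the anchor day for the 2300s is Wednesday. For year 95: 95÷12 = 7 r 11, and 11÷4 = 2, so 7+11+2 = 20.
Wednesday + 20 ≡ Tuesday — that's 2395's doomsday.
In June the doomsday date is Jun 6.
Jun 6 is the doomsday itself: Tuesday.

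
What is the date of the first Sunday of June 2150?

June 7, 2150

June 1, 2150 is a Monday.
The first Sunday is therefore June 7 (6 days later).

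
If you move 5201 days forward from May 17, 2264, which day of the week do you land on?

Tuesday

May 17, 2264 is a Tuesday.
5201 mod 7 = 0, so 5201 days after a Tuesday is Tuesday + 0 = Tuesday.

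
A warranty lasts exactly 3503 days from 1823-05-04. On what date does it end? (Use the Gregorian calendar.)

+366 (one year; includes Feb 29, 1824) → May 4, 1824 (3137 left).
+365 (one year) → May 4, 1825 (2772 left).
+365 (one year) → May 4, 1826 (2407 left).
+365 (one year) → May 4, 1827 (2042 left).
+366 (one year; includes Feb 29, 1828) → May 4, 1828 (1676 left).
+365 (one year) → May 4, 1829 (1311 left).
+365 (one year) → May 4, 1830 (946 left).
+365 (one year) → May 4, 1831 (581 left).
+366 (one year; includes Feb 29, 1832) → May 4, 1832 (215 left).
May has 31 days: +28 → Jun 1, 1832 (187 left).
Jun has 30 days: +30 → Jul 1, 1832 (157 left).
Jul has 31 days: +31 → Aug 1, 1832 (126 left).
Aug has 31 days: +31 → Sep 1, 1832 (95 left).
Sep has 30 days: +30 → Oct 1, 1832 (65 left).
Oct has 31 days: +31 → Nov 1, 1832 (34 left).
Nov has 30 days: +30 → Dec 1, 1832 (4 left).
+4 → Dec 5, 1832.

December 5, 1832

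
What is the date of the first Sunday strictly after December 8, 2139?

December 13, 2139

Dec 8, 2139 is a Tuesday.
From Tuesday to the next Sunday is 5 days.
Dec 8, 2139 + 5 = Dec 13, 2139.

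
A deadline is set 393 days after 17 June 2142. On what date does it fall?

July 15, 2143

Jun has 30 days: +14 → Jul 1, 2142 (379 left).
Jul has 31 days: +31 → Aug 1, 2142 (348 left).
Aug has 31 days: +31 → Sep 1, 2142 (317 left).
Sep has 30 days: +30 → Oct 1, 2142 (287 left).
Oct has 31 days: +31 → Nov 1, 2142 (256 left).
Nov has 30 days: +30 → Dec 1, 2142 (226 left).
Dec has 31 days: +31 → Jan 1, 2143 (195 left).
Jan has 31 days: +31 → Feb 1, 2143 (164 left).
Feb has 28 days: +28 → Mar 1, 2143 (136 left).
Mar has 31 days: +31 → Apr 1, 2143 (105 left).
Apr has 30 days: +30 → May 1, 2143 (75 left).
May has 31 days: +31 → Jun 1, 2143 (44 left).
Jun has 30 days: +30 → Jul 1, 2143 (14 left).
+14 → Jul 15, 2143.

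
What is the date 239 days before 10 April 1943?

August 14, 1942

−10 → Mar 31, 1943 (end of Mar, 31 days; 229 left).
−31 → Feb 28, 1943 (end of Feb, 28 days; 198 left).
−28 → Jan 31, 1943 (end of Jan, 31 days; 170 left).
−31 → Dec 31, 1942 (end of Dec, 31 days; 139 left).
−31 → Nov 30, 1942 (end of Nov, 30 days; 108 left).
−30 → Oct 31, 1942 (end of Oct, 31 days; 78 left).
−31 → Sep 30, 1942 (end of Sep, 30 days; 47 left).
−30 → Aug 31, 1942 (end of Aug, 31 days; 17 left).
−17 → Aug 14, 1942.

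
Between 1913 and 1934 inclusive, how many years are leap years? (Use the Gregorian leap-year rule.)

Multiples of 4 in [1913,1934]: 5.
Of those, multiples of 100: 0 (not leap unless ÷400).
Multiples of 400: 0.
Leap years = 5 − 0 + 0 = 5.

5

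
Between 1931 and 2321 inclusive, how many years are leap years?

Multiples of 4 in [1931,2321]: 98.
Of those, multiples of 100: 4 (not leap unless ÷400).
Multiples of 400: 1.
Leap years = 98 − 4 + 1 = 95.

95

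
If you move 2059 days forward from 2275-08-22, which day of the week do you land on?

First find the weekday of Aug 22, 2275. Doomsday rule: the anchor day for the 2200s is Friday. For year 75: 75÷12 = 6 r 3, and 3÷4 = 0, so 6+3+0 = 9.
Friday + 9 ≡ Sunday — that's 2275's doomsday.
In August the doomsday date is Aug 8.
Aug 22 is 14 days after Aug 8; 14 mod 7 = 0, so Sunday + 0 = Sunday.
2059 mod 7 = 1, so 2059 days after a Sunday is Sunday + 1 = Monday.

Monday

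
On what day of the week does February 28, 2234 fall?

Friday

January 1, 2234 is a Wednesday.
Jan 1, 2234 → Feb 1, 2234: 31 days (January has 31).
Feb 1, 2234 → Feb 28, 2234: 27 days.
Total: 58 days.
58 mod 7 = 2, so Wednesday + 2 = Friday.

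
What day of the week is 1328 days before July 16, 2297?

Sunday

Jul 16, 2297 is a Friday.
1328 mod 7 = 5, so 1328 days before a Friday is Friday − 5 = Sunday.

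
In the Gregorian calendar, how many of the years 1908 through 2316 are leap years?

Multiples of 4 in [1908,2316]: 103.
Of those, multiples of 100: 4 (not leap unless ÷400).
Multiples of 400: 1.
Leap years = 103 − 4 + 1 = 100.

100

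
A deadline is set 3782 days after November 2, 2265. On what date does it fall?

March 11, 2276

+365 (one year) → Nov 2, 2266 (3417 left).
+365 (one year) → Nov 2, 2267 (3052 left).
+366 (one year; includes Feb 29, 2268) → Nov 2, 2268 (2686 left).
+365 (one year) → Nov 2, 2269 (2321 left).
+365 (one year) → Nov 2, 2270 (1956 left).
+365 (one year) → Nov 2, 2271 (1591 left).
+366 (one year; includes Feb 29, 2272) → Nov 2, 2272 (1225 left).
+365 (one year) → Nov 2, 2273 (860 left).
+365 (one year) → Nov 2, 2274 (495 left).
+365 (one year) → Nov 2, 2275 (130 left).
Nov has 30 days: +29 → Dec 1, 2275 (101 left).
Dec has 31 days: +31 → Jan 1, 2276 (70 left).
Jan has 31 days: +31 → Feb 1, 2276 (39 left).
Feb has 29 days: +29 → Mar 1, 2276 (10 left).
+10 → Mar 11, 2276.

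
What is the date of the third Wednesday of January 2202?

January 1, 2202 is a Friday.
The first Wednesday is therefore January 6 (5 days later).
The third Wednesday is 6 + 2×7 = January 20.

January 20, 2202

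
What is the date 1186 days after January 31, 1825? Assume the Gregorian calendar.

May 1, 1828

+365 (one year) → Jan 31, 1826 (821 left).
+365 (one year) → Jan 31, 1827 (456 left).
+365 (one year) → Jan 31, 1828 (91 left).
Jan has 31 days: +1 → Feb 1, 1828 (90 left).
Feb has 29 days: +29 → Mar 1, 1828 (61 left).
Mar has 31 days: +31 → Apr 1, 1828 (30 left).
Apr has 30 days: +30 → May 1, 1828 (0 left).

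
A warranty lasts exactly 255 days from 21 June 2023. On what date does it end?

March 2, 2024

Jun has 30 days: +10 → Jul 1, 2023 (245 left).
Jul has 31 days: +31 → Aug 1, 2023 (214 left).
Aug has 31 days: +31 → Sep 1, 2023 (183 left).
Sep has 30 days: +30 → Oct 1, 2023 (153 left).
Oct has 31 days: +31 → Nov 1, 2023 (122 left).
Nov has 30 days: +30 → Dec 1, 2023 (92 left).
Dec has 31 days: +31 → Jan 1, 2024 (61 left).
Jan has 31 days: +31 → Feb 1, 2024 (30 left).
Feb has 29 days: +29 → Mar 1, 2024 (1 left).
+1 → Mar 2, 2024.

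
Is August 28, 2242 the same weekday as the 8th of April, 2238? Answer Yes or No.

From Apr 8, 2238 to Aug 28, 2242 is 1603 days.
1603 mod 7 = 0, so they are the same weekday.
(Apr 8, 2238 is a Sunday; Aug 28, 2242 is a Sunday.)

Yes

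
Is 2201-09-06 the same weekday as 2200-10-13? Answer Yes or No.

From Oct 13, 2200 to Sep 6, 2201 is 328 days.
328 mod 7 = 6, so they are different weekdays.
(Oct 13, 2200 is a Monday; Sep 6, 2201 is a Sunday.)

No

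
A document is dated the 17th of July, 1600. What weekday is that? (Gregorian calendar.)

Doomsday rule: the anchor day for the 1600s is Tuesday. For year 00: 0÷12 = 0 r 0, and 0÷4 = 0, so 0+0+0 = 0.
Tuesday + 0 ≡ Tuesday — that's 1600's doomsday.
In July the doomsday date is Jul 11.
Jul 17 is 6 days after Jul 11; 6 mod 7 = 6, so Tuesday + 6 = Monday.

Monday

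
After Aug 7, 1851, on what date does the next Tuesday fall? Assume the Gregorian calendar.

August 12, 1851

Aug 7, 1851 is a Thursday.
From Thursday to the next Tuesday is 5 days.
Aug 7, 1851 + 5 = Aug 12, 1851.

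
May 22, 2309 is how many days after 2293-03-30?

5896

Mar 30, 2293 → Mar 30, 2294: 365 days.
Mar 30, 2294 → Mar 30, 2295: 365 days.
Mar 30, 2295 → Mar 30, 2296: 366 days (Feb 29, 2296 is in that span).
Mar 30, 2296 → Mar 30, 2297: 365 days.
Mar 30, 2297 → Mar 30, 2298: 365 days.
Mar 30, 2298 → Mar 30, 2299: 365 days.
Mar 30, 2299 → Mar 30, 2300: 365 days.
Mar 30, 2300 → Mar 30, 2301: 365 days.
Mar 30, 2301 → Mar 30, 2302: 365 days.
Mar 30, 2302 → Mar 30, 2303: 365 days.
Mar 30, 2303 → Mar 30, 2304: 366 days (Feb 29, 2304 is in that span).
Mar 30, 2304 → Mar 30, 2305: 365 days.
Mar 30, 2305 → Mar 30, 2306: 365 days.
Mar 30, 2306 → Mar 30, 2307: 365 days.
Mar 30, 2307 → Mar 30, 2308: 366 days (Feb 29, 2308 is in that span).
Mar 30, 2308 → Mar 30, 2309: 365 days.
Mar 30, 2309 → Apr 30, 2309: 31 days (March has 31).
Apr 30, 2309 → May 22, 2309: 22 days.
Total: 5896 days.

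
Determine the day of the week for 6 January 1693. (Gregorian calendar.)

Doomsday rule: the anchor day for the 1600s is Tuesday. For year 93: 93÷12 = 7 r 9, and 9÷4 = 2, so 7+9+2 = 18.
Tuesday + 18 ≡ Saturday — that's 1693's doomsday.
In January the doomsday date is Jan 3 (1693 is not a leap year).
Jan 6 is 3 days after Jan 3; 3 mod 7 = 3, so Saturday + 3 = Tuesday.

Tuesday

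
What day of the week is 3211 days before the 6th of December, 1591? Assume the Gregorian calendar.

Dec 6, 1591 is a Friday.
3211 mod 7 = 5, so 3211 days before a Friday is Friday − 5 = Sunday.

Sunday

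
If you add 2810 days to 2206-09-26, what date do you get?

+365 (one year) → Sep 26, 2207 (2445 left).
+366 (one year; includes Feb 29, 2208) → Sep 26, 2208 (2079 left).
+365 (one year) → Sep 26, 2209 (1714 left).
+365 (one year) → Sep 26, 2210 (1349 left).
+365 (one year) → Sep 26, 2211 (984 left).
+366 (one year; includes Feb 29, 2212) → Sep 26, 2212 (618 left).
+365 (one year) → Sep 26, 2213 (253 left).
Sep has 30 days: +5 → Oct 1, 2213 (248 left).
Oct has 31 days: +31 → Nov 1, 2213 (217 left).
Nov has 30 days: +30 → Dec 1, 2213 (187 left).
Dec has 31 days: +31 → Jan 1, 2214 (156 left).
Jan has 31 days: +31 → Feb 1, 2214 (125 left).
Feb has 28 days: +28 → Mar 1, 2214 (97 left).
Mar has 31 days: +31 → Apr 1, 2214 (66 left).
Apr has 30 days: +30 → May 1, 2214 (36 left).
May has 31 days: +31 → Jun 1, 2214 (5 left).
+5 → Jun 6, 2214.

June 6, 2214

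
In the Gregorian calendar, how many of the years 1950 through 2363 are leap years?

Multiples of 4 in [1950,2363]: 103.
Of those, multiples of 100: 4 (not leap unless ÷400).
Multiples of 400: 1.
Leap years = 103 − 4 + 1 = 100.

100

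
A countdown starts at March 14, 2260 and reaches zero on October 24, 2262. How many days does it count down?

Mar 14, 2260 → Mar 14, 2261: 365 days.
Mar 14, 2261 → Mar 14, 2262: 365 days.
Mar 14, 2262 → Apr 14, 2262: 31 days (March has 31).
Apr 14, 2262 → May 14, 2262: 30 days (April has 30).
May 14, 2262 → Jun 14, 2262: 31 days (May has 31).
Jun 14, 2262 → Jul 14, 2262: 30 days (June has 30).
Jul 14, 2262 → Aug 14, 2262: 31 days (July has 31).
Aug 14, 2262 → Sep 14, 2262: 31 days (August has 31).
Sep 14, 2262 → Oct 14, 2262: 30 days (September has 30).
Oct 14, 2262 → Oct 24, 2262: 10 days.
Total: 954 days.

954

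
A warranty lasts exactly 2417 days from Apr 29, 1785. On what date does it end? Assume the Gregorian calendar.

December 11, 1791

+365 (one year) → Apr 29, 1786 (2052 left).
+365 (one year) → Apr 29, 1787 (1687 left).
+366 (one year; includes Feb 29, 1788) → Apr 29, 1788 (1321 left).
+365 (one year) → Apr 29, 1789 (956 left).
+365 (one year) → Apr 29, 1790 (591 left).
+365 (one year) → Apr 29, 1791 (226 left).
Apr has 30 days: +2 → May 1, 1791 (224 left).
May has 31 days: +31 → Jun 1, 1791 (193 left).
Jun has 30 days: +30 → Jul 1, 1791 (163 left).
Jul has 31 days: +31 → Aug 1, 1791 (132 left).
Aug has 31 days: +31 → Sep 1, 1791 (101 left).
Sep has 30 days: +30 → Oct 1, 1791 (71 left).
Oct has 31 days: +31 → Nov 1, 1791 (40 left).
Nov has 30 days: +30 → Dec 1, 1791 (10 left).
+10 → Dec 11, 1791.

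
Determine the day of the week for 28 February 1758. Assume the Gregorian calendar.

Doomsday rule: the anchor day for the 1700s is Sunday. For year 58: 58÷12 = 4 r 10, and 10÷4 = 2, so 4+10+2 = 16.
Sunday + 16 ≡ Tuesday — that's 1758's doomsday.
In February the doomsday date is Feb 28 (1758 is not a leap year).
Feb 28 is the doomsday itself: Tuesday.

Tuesday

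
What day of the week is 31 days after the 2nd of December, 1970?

Saturday

First find the weekday of Dec 2, 1970. Doomsday rule: the anchor day for the 1900s is Wednesday. For year 70: 70÷12 = 5 r 10, and 10÷4 = 2, so 5+10+2 = 17.
Wednesday + 17 ≡ Saturday — that's 1970's doomsday.
In December the doomsday date is Dec 12.
Dec 2 is 10 days before Dec 12; 10 mod 7 = 3, so Saturday − 3 = Wednesday.
31 mod 7 = 3, so 31 days after a Wednesday is Wednesday + 3 = Saturday.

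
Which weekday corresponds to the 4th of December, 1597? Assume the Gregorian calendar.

Thursday

Doomsday rule: the anchor day for the 1500s is Wednesday. For year 97: 97÷12 = 8 r 1, and 1÷4 = 0, so 8+1+0 = 9.
Wednesday + 9 ≡ Friday — that's 1597's doomsday.
In December the doomsday date is Dec 12.
Dec 4 is 8 days before Dec 12; 8 mod 7 = 1, so Friday − 1 = Thursday.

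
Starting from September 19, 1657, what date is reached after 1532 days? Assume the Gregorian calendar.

+365 (one year) → Sep 19, 1658 (1167 left).
+365 (one year) → Sep 19, 1659 (802 left).
+366 (one year; includes Feb 29, 1660) → Sep 19, 1660 (436 left).
+365 (one year) → Sep 19, 1661 (71 left).
Sep has 30 days: +12 → Oct 1, 1661 (59 left).
Oct has 31 days: +31 → Nov 1, 1661 (28 left).
+28 → Nov 29, 1661.

November 29, 1661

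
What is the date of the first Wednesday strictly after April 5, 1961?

Apr 5, 1961 is a Wednesday.
From Wednesday to the next Wednesday is 7 days.
Apr 5, 1961 + 7 = Apr 12, 1961.

April 12, 1961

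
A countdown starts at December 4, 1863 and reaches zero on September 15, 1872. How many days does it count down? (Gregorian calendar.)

Dec 4, 1863 → Dec 4, 1864: 366 days (Feb 29, 1864 is in that span).
Dec 4, 1864 → Dec 4, 1865: 365 days.
Dec 4, 1865 → Dec 4, 1866: 365 days.
Dec 4, 1866 → Dec 4, 1867: 365 days.
Dec 4, 1867 → Dec 4, 1868: 366 days (Feb 29, 1868 is in that span).
Dec 4, 1868 → Dec 4, 1869: 365 days.
Dec 4, 1869 → Dec 4, 1870: 365 days.
Dec 4, 1870 → Dec 4, 1871: 365 days.
Dec 4, 1871 → Jan 4, 1872: 31 days (December has 31).
Jan 4, 1872 → Feb 4, 1872: 31 days (January has 31).
Feb 4, 1872 → Mar 4, 1872: 29 days (February has 29).
Mar 4, 1872 → Apr 4, 1872: 31 days (March has 31).
Apr 4, 1872 → May 4, 1872: 30 days (April has 30).
May 4, 1872 → Jun 4, 1872: 31 days (May has 31).
Jun 4, 1872 → Jul 4, 1872: 30 days (June has 30).
Jul 4, 1872 → Aug 4, 1872: 31 days (July has 31).
Aug 4, 1872 → Sep 4, 1872: 31 days (August has 31).
Sep 4, 1872 → Sep 15, 1872: 11 days.
Total: 3208 days.

3208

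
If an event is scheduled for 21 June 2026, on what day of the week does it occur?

January 1, 2026 is a Thursday.
Jan 1, 2026 → Feb 1, 2026: 31 days (January has 31).
Feb 1, 2026 → Mar 1, 2026: 28 days (February has 28).
Mar 1, 2026 → Apr 1, 2026: 31 days (March has 31).
Apr 1, 2026 → May 1, 2026: 30 days (April has 30).
May 1, 2026 → Jun 1, 2026: 31 days (May has 31).
Jun 1, 2026 → Jun 21, 2026: 20 days.
Total: 171 days.
171 mod 7 = 3, so Thursday + 3 = Sunday.

Sunday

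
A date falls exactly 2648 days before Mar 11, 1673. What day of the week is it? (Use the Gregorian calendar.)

Thursday

First find the weekday of Mar 11, 1673. Doomsday rule: the anchor day for the 1600s is Tuesday. For year 73: 73÷12 = 6 r 1, and 1÷4 = 0, so 6+1+0 = 7.
Tuesday + 7 ≡ Tuesday — that's 1673's doomsday.
In March the doomsday date is Mar 14.
Mar 11 is 3 days before Mar 14; 3 mod 7 = 3, so Tuesday − 3 = Saturday.
2648 mod 7 = 2, so 2648 days before a Saturday is Saturday − 2 = Thursday.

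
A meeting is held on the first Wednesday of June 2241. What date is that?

June 1, 2241 is a Tuesday.
The first Wednesday is therefore June 2 (1 days later).

June 2, 2241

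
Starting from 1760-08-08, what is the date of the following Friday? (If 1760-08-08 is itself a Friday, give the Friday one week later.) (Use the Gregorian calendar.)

August 15, 1760

Aug 8, 1760 is a Friday.
From Friday to the next Friday is 7 days.
Aug 8, 1760 + 7 = Aug 15, 1760.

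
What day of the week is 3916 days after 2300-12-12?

Saturday

First find the weekday of Dec 12, 2300. Doomsday rule: the anchor day for the 2300s is Wednesday. For year 00: 0÷12 = 0 r 0, and 0÷4 = 0, so 0+0+0 = 0.
Wednesday + 0 ≡ Wednesday — that's 2300's doomsday.
In December the doomsday date is Dec 12.
Dec 12 is the doomsday itself: Wednesday.
3916 mod 7 = 3, so 3916 days after a Wednesday is Wednesday + 3 = Saturday.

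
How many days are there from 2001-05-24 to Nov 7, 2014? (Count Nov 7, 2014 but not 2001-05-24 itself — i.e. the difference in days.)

May 24, 2001 → May 24, 2002: 365 days.
May 24, 2002 → May 24, 2003: 365 days.
May 24, 2003 → May 24, 2004: 366 days (Feb 29, 2004 is in that span).
May 24, 2004 → May 24, 2005: 365 days.
May 24, 2005 → May 24, 2006: 365 days.
May 24, 2006 → May 24, 2007: 365 days.
May 24, 2007 → May 24, 2008: 366 days (Feb 29, 2008 is in that span).
May 24, 2008 → May 24, 2009: 365 days.
May 24, 2009 → May 24, 2010: 365 days.
May 24, 2010 → May 24, 2011: 365 days.
May 24, 2011 → May 24, 2012: 366 days (Feb 29, 2012 is in that span).
May 24, 2012 → May 24, 2013: 365 days.
May 24, 2013 → May 24, 2014: 365 days.
May 24, 2014 → Jun 24, 2014: 31 days (May has 31).
Jun 24, 2014 → Jul 24, 2014: 30 days (June has 30).
Jul 24, 2014 → Aug 24, 2014: 31 days (July has 31).
Aug 24, 2014 → Sep 24, 2014: 31 days (August has 31).
Sep 24, 2014 → Oct 24, 2014: 30 days (September has 30).
Oct 24, 2014 → Nov 7, 2014: 14 days.
Total: 4915 days.

4915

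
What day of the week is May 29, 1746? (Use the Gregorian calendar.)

Doomsday rule: the anchor day for the 1700s is Sunday. For year 46: 46÷12 = 3 r 10, and 10÷4 = 2, so 3+10+2 = 15.
Sunday + 15 ≡ Monday — that's 1746's doomsday.
In May the doomsday date is May 9.
May 29 is 20 days after May 9; 20 mod 7 = 6, so Monday + 6 = Sunday.

Sunday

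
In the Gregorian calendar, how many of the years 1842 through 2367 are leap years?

Multiples of 4 in [1842,2367]: 131.
Of those, multiples of 100: 5 (not leap unless ÷400).
Multiples of 400: 1.
Leap years = 131 − 5 + 1 = 127.

127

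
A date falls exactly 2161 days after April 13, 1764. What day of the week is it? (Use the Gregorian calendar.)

Wednesday

First find the weekday of Apr 13, 1764. Doomsday rule: the anchor day for the 1700s is Sunday. For year 64: 64÷12 = 5 r 4, and 4÷4 = 1, so 5+4+1 = 10.
Sunday + 10 ≡ Wednesday — that's 1764's doomsday.
In April the doomsday date is Apr 4.
Apr 13 is 9 days after Apr 4; 9 mod 7 = 2, so Wednesday + 2 = Friday.
2161 mod 7 = 5, so 2161 days after a Friday is Friday + 5 = Wednesday.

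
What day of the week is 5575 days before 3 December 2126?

Saturday

First find the weekday of Dec 3, 2126. Doomsday rule: the anchor day for the 2100s is Sunday. For year 26: 26÷12 = 2 r 2, and 2÷4 = 0, so 2+2+0 = 4.
Sunday + 4 ≡ Thursday — that's 2126's doomsday.
In December the doomsday date is Dec 12.
Dec 3 is 9 days before Dec 12; 9 mod 7 = 2, so Thursday − 2 = Tuesday.
5575 mod 7 = 3, so 5575 days before a Tuesday is Tuesday − 3 = Saturday.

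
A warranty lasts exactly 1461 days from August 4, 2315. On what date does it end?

+366 (one year; includes Feb 29, 2316) → Aug 4, 2316 (1095 left).
+365 (one year) → Aug 4, 2317 (730 left).
+365 (one year) → Aug 4, 2318 (365 left).
Aug has 31 days: +28 → Sep 1, 2318 (337 left).
Sep has 30 days: +30 → Oct 1, 2318 (307 left).
Oct has 31 days: +31 → Nov 1, 2318 (276 left).
Nov has 30 days: +30 → Dec 1, 2318 (246 left).
Dec has 31 days: +31 → Jan 1, 2319 (215 left).
Jan has 31 days: +31 → Feb 1, 2319 (184 left).
Feb has 28 days: +28 → Mar 1, 2319 (156 left).
Mar has 31 days: +31 → Apr 1, 2319 (125 left).
Apr has 30 days: +30 → May 1, 2319 (95 left).
May has 31 days: +31 → Jun 1, 2319 (64 left).
Jun has 30 days: +30 → Jul 1, 2319 (34 left).
Jul has 31 days: +31 → Aug 1, 2319 (3 left).
+3 → Aug 4, 2319.

August 4, 2319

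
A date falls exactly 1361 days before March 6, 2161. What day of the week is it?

First find the weekday of Mar 6, 2161. Doomsday rule: the anchor day for the 2100s is Sunday. For year 61: 61÷12 = 5 r 1, and 1÷4 = 0, so 5+1+0 = 6.
Sunday + 6 ≡ Saturday — that's 2161's doomsday.
In March the doomsday date is Mar 14.
Mar 6 is 8 days before Mar 14; 8 mod 7 = 1, so Saturday − 1 = Friday.
1361 mod 7 = 3, so 1361 days before a Friday is Friday − 3 = Tuesday.

Tuesday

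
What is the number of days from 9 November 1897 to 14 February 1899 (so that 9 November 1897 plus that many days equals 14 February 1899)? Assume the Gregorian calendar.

Nov 9, 1897 → Nov 9, 1898: 365 days.
Nov 9, 1898 → Dec 9, 1898: 30 days (November has 30).
Dec 9, 1898 → Jan 9, 1899: 31 days (December has 31).
Jan 9, 1899 → Feb 9, 1899: 31 days (January has 31).
Feb 9, 1899 → Feb 14, 1899: 5 days.
Total: 462 days.

462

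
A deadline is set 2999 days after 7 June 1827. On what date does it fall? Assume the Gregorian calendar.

+366 (one year; includes Feb 29, 1828) → Jun 7, 1828 (2633 left).
+365 (one year) → Jun 7, 1829 (2268 left).
+365 (one year) → Jun 7, 1830 (1903 left).
+365 (one year) → Jun 7, 1831 (1538 left).
+366 (one year; includes Feb 29, 1832) → Jun 7, 1832 (1172 left).
+365 (one year) → Jun 7, 1833 (807 left).
+365 (one year) → Jun 7, 1834 (442 left).
+365 (one year) → Jun 7, 1835 (77 left).
Jun has 30 days: +24 → Jul 1, 1835 (53 left).
Jul has 31 days: +31 → Aug 1, 1835 (22 left).
+22 → Aug 23, 1835.

August 23, 1835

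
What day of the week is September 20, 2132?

Saturday

Doomsday rule: the anchor day for the 2100s is Sunday. For year 32: 32÷12 = 2 r 8, and 8÷4 = 2, so 2+8+2 = 12.
Sunday + 12 ≡ Friday — that's 2132's doomsday.
In September the doomsday date is Sep 5.
Sep 20 is 15 days after Sep 5; 15 mod 7 = 1, so Friday + 1 = Saturday.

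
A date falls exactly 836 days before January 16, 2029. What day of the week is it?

Jan 16, 2029 is a Tuesday.
836 mod 7 = 3, so 836 days before a Tuesday is Tuesday − 3 = Saturday.

Saturday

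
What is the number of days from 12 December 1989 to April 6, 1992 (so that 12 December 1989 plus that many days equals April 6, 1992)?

Dec 12, 1989 → Dec 12, 1990: 365 days.
Dec 12, 1990 → Dec 12, 1991: 365 days.
Dec 12, 1991 → Jan 12, 1992: 31 days (December has 31).
Jan 12, 1992 → Feb 12, 1992: 31 days (January has 31).
Feb 12, 1992 → Mar 12, 1992: 29 days (February has 29).
Mar 12, 1992 → Apr 6, 1992: 25 days.
Total: 846 days.

846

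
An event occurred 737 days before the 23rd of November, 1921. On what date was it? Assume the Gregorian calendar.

−365 (one year) → Nov 23, 1920 (372 left).
−23 → Oct 31, 1920 (end of Oct, 31 days; 349 left).
−31 → Sep 30, 1920 (end of Sep, 30 days; 318 left).
−30 → Aug 31, 1920 (end of Aug, 31 days; 288 left).
−31 → Jul 31, 1920 (end of Jul, 31 days; 257 left).
−31 → Jun 30, 1920 (end of Jun, 30 days; 226 left).
−30 → May 31, 1920 (end of May, 31 days; 196 left).
−31 → Apr 30, 1920 (end of Apr, 30 days; 165 left).
−30 → Mar 31, 1920 (end of Mar, 31 days; 135 left).
−31 → Feb 29, 1920 (end of Feb, 29 days; 104 left).
−29 → Jan 31, 1920 (end of Jan, 31 days; 75 left).
−31 → Dec 31, 1919 (end of Dec, 31 days; 44 left).
−31 → Nov 30, 1919 (end of Nov, 30 days; 13 left).
−13 → Nov 17, 1919.

November 17, 1919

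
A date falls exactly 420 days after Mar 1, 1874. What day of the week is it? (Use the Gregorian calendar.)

Sunday

First find the weekday of Mar 1, 1874. Doomsday rule: the anchor day for the 1800s is Friday. For year 74: 74÷12 = 6 r 2, and 2÷4 = 0, so 6+2+0 = 8.
Friday + 8 ≡ Saturday — that's 1874's doomsday.
In March the doomsday date is Mar 14.
Mar 1 is 13 days before Mar 14; 13 mod 7 = 6, so Saturday − 6 = Sunday.
420 mod 7 = 0, so 420 days after a Sunday is Sunday + 0 = Sunday.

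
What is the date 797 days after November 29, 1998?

+365 (one year) → Nov 29, 1999 (432 left).
+366 (one year; includes Feb 29, 2000) → Nov 29, 2000 (66 left).
Nov has 30 days: +2 → Dec 1, 2000 (64 left).
Dec has 31 days: +31 → Jan 1, 2001 (33 left).
Jan has 31 days: +31 → Feb 1, 2001 (2 left).
+2 → Feb 3, 2001.

February 3, 2001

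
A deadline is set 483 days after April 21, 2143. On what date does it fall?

August 16, 2144

+366 (one year; includes Feb 29, 2144) → Apr 21, 2144 (117 left).
Apr has 30 days: +10 → May 1, 2144 (107 left).
May has 31 days: +31 → Jun 1, 2144 (76 left).
Jun has 30 days: +30 → Jul 1, 2144 (46 left).
Jul has 31 days: +31 → Aug 1, 2144 (15 left).
+15 → Aug 16, 2144.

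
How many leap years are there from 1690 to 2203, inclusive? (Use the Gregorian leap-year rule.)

Multiples of 4 in [1690,2203]: 128.
Of those, multiples of 100: 6 (not leap unless ÷400).
Multiples of 400: 1.
Leap years = 128 − 6 + 1 = 123.

123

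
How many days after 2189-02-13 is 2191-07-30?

897

Feb 13, 2189 → Feb 13, 2190: 365 days.
Feb 13, 2190 → Feb 13, 2191: 365 days.
Feb 13, 2191 → Mar 13, 2191: 28 days (February has 28).
Mar 13, 2191 → Apr 13, 2191: 31 days (March has 31).
Apr 13, 2191 → May 13, 2191: 30 days (April has 30).
May 13, 2191 → Jun 13, 2191: 31 days (May has 31).
Jun 13, 2191 → Jul 13, 2191: 30 days (June has 30).
Jul 13, 2191 → Jul 30, 2191: 17 days.
Total: 897 days.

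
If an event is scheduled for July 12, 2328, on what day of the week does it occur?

Thursday

Doomsday rule: the anchor day for the 2300s is Wednesday. For year 28: 28÷12 = 2 r 4, and 4÷4 = 1, so 2+4+1 = 7.
Wednesday + 7 ≡ Wednesday — that's 2328's doomsday.
In July the doomsday date is Jul 11.
Jul 12 is 1 day after Jul 11; 1 mod 7 = 1, so Wednesday + 1 = Thursday.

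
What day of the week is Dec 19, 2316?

Doomsday rule: the anchor day for the 2300s is Wednesday. For year 16: 16÷12 = 1 r 4, and 4÷4 = 1, so 1+4+1 = 6.
Wednesday + 6 ≡ Tuesday — that's 2316's doomsday.
In December the doomsday date is Dec 12.
Dec 19 is 7 days after Dec 12; 7 mod 7 = 0, so Tuesday + 0 = Tuesday.

Tuesday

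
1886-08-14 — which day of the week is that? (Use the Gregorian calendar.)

Saturday

Doomsday rule: the anchor day for the 1800s is Friday. For year 86: 86÷12 = 7 r 2, and 2÷4 = 0, so 7+2+0 = 9.
Friday + 9 ≡ Sunday — that's 1886's doomsday.
In August the doomsday date is Aug 8.
Aug 14 is 6 days after Aug 8; 6 mod 7 = 6, so Sunday + 6 = Saturday.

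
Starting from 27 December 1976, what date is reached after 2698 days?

+365 (one year) → Dec 27, 1977 (2333 left).
+365 (one year) → Dec 27, 1978 (1968 left).
+365 (one year) → Dec 27, 1979 (1603 left).
+366 (one year; includes Feb 29, 1980) → Dec 27, 1980 (1237 left).
+365 (one year) → Dec 27, 1981 (872 left).
+365 (one year) → Dec 27, 1982 (507 left).
+365 (one year) → Dec 27, 1983 (142 left).
Dec has 31 days: +5 → Jan 1, 1984 (137 left).
Jan has 31 days: +31 → Feb 1, 1984 (106 left).
Feb has 29 days: +29 → Mar 1, 1984 (77 left).
Mar has 31 days: +31 → Apr 1, 1984 (46 left).
Apr has 30 days: +30 → May 1, 1984 (16 left).
+16 → May 17, 1984.

May 17, 1984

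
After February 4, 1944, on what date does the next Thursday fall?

February 10, 1944

Feb 4, 1944 is a Friday.
From Friday to the next Thursday is 6 days.
Feb 4, 1944 + 6 = Feb 10, 1944.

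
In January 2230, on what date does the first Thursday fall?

January 1, 2230 is a Friday.
The first Thursday is therefore January 7 (6 days later).

January 7, 2230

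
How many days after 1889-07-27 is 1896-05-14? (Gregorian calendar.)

Jul 27, 1889 → Jul 27, 1890: 365 days.
Jul 27, 1890 → Jul 27, 1891: 365 days.
Jul 27, 1891 → Jul 27, 1892: 366 days (Feb 29, 1892 is in that span).
Jul 27, 1892 → Jul 27, 1893: 365 days.
Jul 27, 1893 → Jul 27, 1894: 365 days.
Jul 27, 1894 → Jul 27, 1895: 365 days.
Jul 27, 1895 → Aug 27, 1895: 31 days (July has 31).
Aug 27, 1895 → Sep 27, 1895: 31 days (August has 31).
Sep 27, 1895 → Oct 27, 1895: 30 days (September has 30).
Oct 27, 1895 → Nov 27, 1895: 31 days (October has 31).
Nov 27, 1895 → Dec 27, 1895: 30 days (November has 30).
Dec 27, 1895 → Jan 27, 1896: 31 days (December has 31).
Jan 27, 1896 → Feb 27, 1896: 31 days (January has 31).
Feb 27, 1896 → Mar 27, 1896: 29 days (February has 29).
Mar 27, 1896 → Apr 27, 1896: 31 days (March has 31).
Apr 27, 1896 → May 14, 1896: 17 days.
Total: 2483 days.

2483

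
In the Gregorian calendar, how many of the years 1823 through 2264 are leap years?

108

Multiples of 4 in [1823,2264]: 111.
Of those, multiples of 100: 4 (not leap unless ÷400).
Multiples of 400: 1.
Leap years = 111 − 4 + 1 = 108.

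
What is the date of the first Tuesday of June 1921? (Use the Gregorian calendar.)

June 1, 1921 is a Wednesday.
The first Tuesday is therefore June 7 (6 days later).

June 7, 1921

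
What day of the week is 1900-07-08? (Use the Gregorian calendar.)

January 1, 1900 is a Monday.
Jan 1, 1900 → Feb 1, 1900: 31 days (January has 31).
Feb 1, 1900 → Mar 1, 1900: 28 days (February has 28).
Mar 1, 1900 → Apr 1, 1900: 31 days (March has 31).
Apr 1, 1900 → May 1, 1900: 30 days (April has 30).
May 1, 1900 → Jun 1, 1900: 31 days (May has 31).
Jun 1, 1900 → Jul 1, 1900: 30 days (June has 30).
Jul 1, 1900 → Jul 8, 1900: 7 days.
Total: 188 days.
188 mod 7 = 6, so Monday + 6 = Sunday.

Sunday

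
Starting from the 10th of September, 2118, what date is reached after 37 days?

October 17, 2118

Sep has 30 days: +21 → Oct 1, 2118 (16 left).
+16 → Oct 17, 2118.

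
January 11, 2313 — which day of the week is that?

Saturday

Doomsday rule: the anchor day for the 2300s is Wednesday. For year 13: 13÷12 = 1 r 1, and 1÷4 = 0, so 1+1+0 = 2.
Wednesday + 2 ≡ Friday — that's 2313's doomsday.
In January the doomsday date is Jan 3 (2313 is not a leap year).
Jan 11 is 8 days after Jan 3; 8 mod 7 = 1, so Friday + 1 = Saturday.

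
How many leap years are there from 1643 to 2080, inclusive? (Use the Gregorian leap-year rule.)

107

Multiples of 4 in [1643,2080]: 110.
Of those, multiples of 100: 4 (not leap unless ÷400).
Multiples of 400: 1.
Leap years = 110 − 4 + 1 = 107.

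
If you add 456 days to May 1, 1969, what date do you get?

July 31, 1970

+365 (one year) → May 1, 1970 (91 left).
May has 31 days: +31 → Jun 1, 1970 (60 left).
Jun has 30 days: +30 → Jul 1, 1970 (30 left).
+30 → Jul 31, 1970.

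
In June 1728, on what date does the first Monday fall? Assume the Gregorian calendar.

June 1, 1728 is a Tuesday.
The first Monday is therefore June 7 (6 days later).

June 7, 1728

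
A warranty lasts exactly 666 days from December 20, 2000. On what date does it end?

+365 (one year) → Dec 20, 2001 (301 left).
Dec has 31 days: +12 → Jan 1, 2002 (289 left).
Jan has 31 days: +31 → Feb 1, 2002 (258 left).
Feb has 28 days: +28 → Mar 1, 2002 (230 left).
Mar has 31 days: +31 → Apr 1, 2002 (199 left).
Apr has 30 days: +30 → May 1, 2002 (169 left).
May has 31 days: +31 → Jun 1, 2002 (138 left).
Jun has 30 days: +30 → Jul 1, 2002 (108 left).
Jul has 31 days: +31 → Aug 1, 2002 (77 left).
Aug has 31 days: +31 → Sep 1, 2002 (46 left).
Sep has 30 days: +30 → Oct 1, 2002 (16 left).
+16 → Oct 17, 2002.

October 17, 2002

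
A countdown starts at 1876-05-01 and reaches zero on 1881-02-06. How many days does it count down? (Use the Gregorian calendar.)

May 1, 1876 → May 1, 1877: 365 days.
May 1, 1877 → May 1, 1878: 365 days.
May 1, 1878 → May 1, 1879: 365 days.
May 1, 1879 → May 1, 1880: 366 days (Feb 29, 1880 is in that span).
May 1, 1880 → Jun 1, 1880: 31 days (May has 31).
Jun 1, 1880 → Jul 1, 1880: 30 days (June has 30).
Jul 1, 1880 → Aug 1, 1880: 31 days (July has 31).
Aug 1, 1880 → Sep 1, 1880: 31 days (August has 31).
Sep 1, 1880 → Oct 1, 1880: 30 days (September has 30).
Oct 1, 1880 → Nov 1, 1880: 31 days (October has 31).
Nov 1, 1880 → Dec 1, 1880: 30 days (November has 30).
Dec 1, 1880 → Jan 1, 1881: 31 days (December has 31).
Jan 1, 1881 → Feb 1, 1881: 31 days (January has 31).
Feb 1, 1881 → Feb 6, 1881: 5 days.
Total: 1742 days.

1742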